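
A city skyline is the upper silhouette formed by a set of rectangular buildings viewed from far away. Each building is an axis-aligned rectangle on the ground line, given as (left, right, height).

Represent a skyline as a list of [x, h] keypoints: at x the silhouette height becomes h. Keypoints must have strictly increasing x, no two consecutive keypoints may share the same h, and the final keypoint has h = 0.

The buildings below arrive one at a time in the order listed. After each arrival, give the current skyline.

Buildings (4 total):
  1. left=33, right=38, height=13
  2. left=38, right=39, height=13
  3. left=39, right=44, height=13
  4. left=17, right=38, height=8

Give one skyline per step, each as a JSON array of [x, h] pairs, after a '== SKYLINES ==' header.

== SKYLINES ==
[[33,13],[38,0]]
[[33,13],[39,0]]
[[33,13],[44,0]]
[[17,8],[33,13],[44,0]]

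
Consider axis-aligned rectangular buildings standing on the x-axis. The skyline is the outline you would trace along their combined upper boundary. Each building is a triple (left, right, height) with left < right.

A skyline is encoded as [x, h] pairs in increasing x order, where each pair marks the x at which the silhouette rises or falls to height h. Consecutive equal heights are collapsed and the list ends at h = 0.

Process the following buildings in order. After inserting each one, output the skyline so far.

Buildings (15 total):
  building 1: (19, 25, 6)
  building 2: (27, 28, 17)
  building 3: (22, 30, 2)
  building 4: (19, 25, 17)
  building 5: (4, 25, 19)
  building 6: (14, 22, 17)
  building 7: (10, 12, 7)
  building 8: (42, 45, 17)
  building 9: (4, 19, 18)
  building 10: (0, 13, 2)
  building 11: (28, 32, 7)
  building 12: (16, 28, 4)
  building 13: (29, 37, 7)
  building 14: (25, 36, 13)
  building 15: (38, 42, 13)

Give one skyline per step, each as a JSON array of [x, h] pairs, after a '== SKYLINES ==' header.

== SKYLINES ==
[[19,6],[25,0]]
[[19,6],[25,0],[27,17],[28,0]]
[[19,6],[25,2],[27,17],[28,2],[30,0]]
[[19,17],[25,2],[27,17],[28,2],[30,0]]
[[4,19],[25,2],[27,17],[28,2],[30,0]]
[[4,19],[25,2],[27,17],[28,2],[30,0]]
[[4,19],[25,2],[27,17],[28,2],[30,0]]
[[4,19],[25,2],[27,17],[28,2],[30,0],[42,17],[45,0]]
[[4,19],[25,2],[27,17],[28,2],[30,0],[42,17],[45,0]]
[[0,2],[4,19],[25,2],[27,17],[28,2],[30,0],[42,17],[45,0]]
[[0,2],[4,19],[25,2],[27,17],[28,7],[32,0],[42,17],[45,0]]
[[0,2],[4,19],[25,4],[27,17],[28,7],[32,0],[42,17],[45,0]]
[[0,2],[4,19],[25,4],[27,17],[28,7],[37,0],[42,17],[45,0]]
[[0,2],[4,19],[25,13],[27,17],[28,13],[36,7],[37,0],[42,17],[45,0]]
[[0,2],[4,19],[25,13],[27,17],[28,13],[36,7],[37,0],[38,13],[42,17],[45,0]]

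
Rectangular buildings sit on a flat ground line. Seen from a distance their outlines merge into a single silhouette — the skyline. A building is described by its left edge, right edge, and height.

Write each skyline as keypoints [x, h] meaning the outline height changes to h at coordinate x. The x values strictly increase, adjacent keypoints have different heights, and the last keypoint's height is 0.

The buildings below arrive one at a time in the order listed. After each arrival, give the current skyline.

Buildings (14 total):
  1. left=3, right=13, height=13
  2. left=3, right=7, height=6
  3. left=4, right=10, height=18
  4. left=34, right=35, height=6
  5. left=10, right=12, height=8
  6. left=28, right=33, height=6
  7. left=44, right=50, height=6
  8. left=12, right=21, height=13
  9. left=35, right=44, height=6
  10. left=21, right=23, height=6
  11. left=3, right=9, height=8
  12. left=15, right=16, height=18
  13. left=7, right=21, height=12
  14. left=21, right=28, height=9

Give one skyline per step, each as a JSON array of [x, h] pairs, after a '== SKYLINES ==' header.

== SKYLINES ==
[[3,13],[13,0]]
[[3,13],[13,0]]
[[3,13],[4,18],[10,13],[13,0]]
[[3,13],[4,18],[10,13],[13,0],[34,6],[35,0]]
[[3,13],[4,18],[10,13],[13,0],[34,6],[35,0]]
[[3,13],[4,18],[10,13],[13,0],[28,6],[33,0],[34,6],[35,0]]
[[3,13],[4,18],[10,13],[13,0],[28,6],[33,0],[34,6],[35,0],[44,6],[50,0]]
[[3,13],[4,18],[10,13],[21,0],[28,6],[33,0],[34,6],[35,0],[44,6],[50,0]]
[[3,13],[4,18],[10,13],[21,0],[28,6],[33,0],[34,6],[50,0]]
[[3,13],[4,18],[10,13],[21,6],[23,0],[28,6],[33,0],[34,6],[50,0]]
[[3,13],[4,18],[10,13],[21,6],[23,0],[28,6],[33,0],[34,6],[50,0]]
[[3,13],[4,18],[10,13],[15,18],[16,13],[21,6],[23,0],[28,6],[33,0],[34,6],[50,0]]
[[3,13],[4,18],[10,13],[15,18],[16,13],[21,6],[23,0],[28,6],[33,0],[34,6],[50,0]]
[[3,13],[4,18],[10,13],[15,18],[16,13],[21,9],[28,6],[33,0],[34,6],[50,0]]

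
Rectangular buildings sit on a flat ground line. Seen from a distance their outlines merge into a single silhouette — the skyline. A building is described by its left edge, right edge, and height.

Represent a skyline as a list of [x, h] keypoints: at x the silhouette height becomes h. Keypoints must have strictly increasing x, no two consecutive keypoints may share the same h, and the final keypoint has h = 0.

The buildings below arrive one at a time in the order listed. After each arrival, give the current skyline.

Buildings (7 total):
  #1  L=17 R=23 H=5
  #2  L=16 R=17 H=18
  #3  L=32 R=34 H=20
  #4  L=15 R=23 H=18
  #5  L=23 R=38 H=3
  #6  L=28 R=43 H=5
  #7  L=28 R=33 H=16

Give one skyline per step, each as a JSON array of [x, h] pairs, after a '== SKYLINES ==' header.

== SKYLINES ==
[[17,5],[23,0]]
[[16,18],[17,5],[23,0]]
[[16,18],[17,5],[23,0],[32,20],[34,0]]
[[15,18],[23,0],[32,20],[34,0]]
[[15,18],[23,3],[32,20],[34,3],[38,0]]
[[15,18],[23,3],[28,5],[32,20],[34,5],[43,0]]
[[15,18],[23,3],[28,16],[32,20],[34,5],[43,0]]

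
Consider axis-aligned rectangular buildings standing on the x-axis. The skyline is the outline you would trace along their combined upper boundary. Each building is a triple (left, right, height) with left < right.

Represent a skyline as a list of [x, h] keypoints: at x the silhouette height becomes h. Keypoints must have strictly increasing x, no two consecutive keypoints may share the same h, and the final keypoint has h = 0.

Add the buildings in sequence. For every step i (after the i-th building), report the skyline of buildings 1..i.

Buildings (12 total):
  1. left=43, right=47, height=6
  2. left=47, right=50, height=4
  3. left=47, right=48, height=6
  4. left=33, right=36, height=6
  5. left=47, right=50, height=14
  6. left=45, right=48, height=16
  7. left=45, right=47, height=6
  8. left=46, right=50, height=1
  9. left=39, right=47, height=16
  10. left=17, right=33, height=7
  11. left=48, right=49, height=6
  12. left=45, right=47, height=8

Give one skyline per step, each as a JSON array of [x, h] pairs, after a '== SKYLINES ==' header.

== SKYLINES ==
[[43,6],[47,0]]
[[43,6],[47,4],[50,0]]
[[43,6],[48,4],[50,0]]
[[33,6],[36,0],[43,6],[48,4],[50,0]]
[[33,6],[36,0],[43,6],[47,14],[50,0]]
[[33,6],[36,0],[43,6],[45,16],[48,14],[50,0]]
[[33,6],[36,0],[43,6],[45,16],[48,14],[50,0]]
[[33,6],[36,0],[43,6],[45,16],[48,14],[50,0]]
[[33,6],[36,0],[39,16],[48,14],[50,0]]
[[17,7],[33,6],[36,0],[39,16],[48,14],[50,0]]
[[17,7],[33,6],[36,0],[39,16],[48,14],[50,0]]
[[17,7],[33,6],[36,0],[39,16],[48,14],[50,0]]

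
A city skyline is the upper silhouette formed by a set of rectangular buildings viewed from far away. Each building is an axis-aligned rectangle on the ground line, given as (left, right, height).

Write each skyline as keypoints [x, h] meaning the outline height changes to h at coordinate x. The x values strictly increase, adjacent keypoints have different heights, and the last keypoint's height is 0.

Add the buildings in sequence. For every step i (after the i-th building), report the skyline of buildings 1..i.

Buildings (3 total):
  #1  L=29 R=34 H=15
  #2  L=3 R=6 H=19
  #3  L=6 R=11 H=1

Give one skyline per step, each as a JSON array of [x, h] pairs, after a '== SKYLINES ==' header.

== SKYLINES ==
[[29,15],[34,0]]
[[3,19],[6,0],[29,15],[34,0]]
[[3,19],[6,1],[11,0],[29,15],[34,0]]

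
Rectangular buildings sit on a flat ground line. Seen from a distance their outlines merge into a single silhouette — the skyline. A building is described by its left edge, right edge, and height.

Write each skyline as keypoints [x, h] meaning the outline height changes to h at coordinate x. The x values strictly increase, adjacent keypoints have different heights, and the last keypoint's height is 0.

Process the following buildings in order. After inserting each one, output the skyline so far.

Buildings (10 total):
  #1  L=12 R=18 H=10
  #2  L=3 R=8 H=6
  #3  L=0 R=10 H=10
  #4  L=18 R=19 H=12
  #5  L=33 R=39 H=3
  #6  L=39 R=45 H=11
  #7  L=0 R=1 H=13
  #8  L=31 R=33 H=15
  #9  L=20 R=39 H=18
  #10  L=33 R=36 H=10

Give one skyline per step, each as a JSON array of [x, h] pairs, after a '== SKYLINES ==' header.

== SKYLINES ==
[[12,10],[18,0]]
[[3,6],[8,0],[12,10],[18,0]]
[[0,10],[10,0],[12,10],[18,0]]
[[0,10],[10,0],[12,10],[18,12],[19,0]]
[[0,10],[10,0],[12,10],[18,12],[19,0],[33,3],[39,0]]
[[0,10],[10,0],[12,10],[18,12],[19,0],[33,3],[39,11],[45,0]]
[[0,13],[1,10],[10,0],[12,10],[18,12],[19,0],[33,3],[39,11],[45,0]]
[[0,13],[1,10],[10,0],[12,10],[18,12],[19,0],[31,15],[33,3],[39,11],[45,0]]
[[0,13],[1,10],[10,0],[12,10],[18,12],[19,0],[20,18],[39,11],[45,0]]
[[0,13],[1,10],[10,0],[12,10],[18,12],[19,0],[20,18],[39,11],[45,0]]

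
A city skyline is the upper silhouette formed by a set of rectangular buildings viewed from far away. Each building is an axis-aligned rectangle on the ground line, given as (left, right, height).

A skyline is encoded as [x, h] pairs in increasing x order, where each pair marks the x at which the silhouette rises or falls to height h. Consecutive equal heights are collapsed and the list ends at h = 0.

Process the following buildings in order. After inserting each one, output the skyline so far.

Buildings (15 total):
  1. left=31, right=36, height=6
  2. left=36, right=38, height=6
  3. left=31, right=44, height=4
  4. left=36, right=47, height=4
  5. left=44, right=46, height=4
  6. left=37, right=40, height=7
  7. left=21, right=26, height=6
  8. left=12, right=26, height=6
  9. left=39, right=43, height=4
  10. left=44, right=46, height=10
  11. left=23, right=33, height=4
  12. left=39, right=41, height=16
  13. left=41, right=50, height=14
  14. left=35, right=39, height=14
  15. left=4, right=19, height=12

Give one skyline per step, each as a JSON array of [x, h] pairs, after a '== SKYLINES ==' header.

== SKYLINES ==
[[31,6],[36,0]]
[[31,6],[38,0]]
[[31,6],[38,4],[44,0]]
[[31,6],[38,4],[47,0]]
[[31,6],[38,4],[47,0]]
[[31,6],[37,7],[40,4],[47,0]]
[[21,6],[26,0],[31,6],[37,7],[40,4],[47,0]]
[[12,6],[26,0],[31,6],[37,7],[40,4],[47,0]]
[[12,6],[26,0],[31,6],[37,7],[40,4],[47,0]]
[[12,6],[26,0],[31,6],[37,7],[40,4],[44,10],[46,4],[47,0]]
[[12,6],[26,4],[31,6],[37,7],[40,4],[44,10],[46,4],[47,0]]
[[12,6],[26,4],[31,6],[37,7],[39,16],[41,4],[44,10],[46,4],[47,0]]
[[12,6],[26,4],[31,6],[37,7],[39,16],[41,14],[50,0]]
[[12,6],[26,4],[31,6],[35,14],[39,16],[41,14],[50,0]]
[[4,12],[19,6],[26,4],[31,6],[35,14],[39,16],[41,14],[50,0]]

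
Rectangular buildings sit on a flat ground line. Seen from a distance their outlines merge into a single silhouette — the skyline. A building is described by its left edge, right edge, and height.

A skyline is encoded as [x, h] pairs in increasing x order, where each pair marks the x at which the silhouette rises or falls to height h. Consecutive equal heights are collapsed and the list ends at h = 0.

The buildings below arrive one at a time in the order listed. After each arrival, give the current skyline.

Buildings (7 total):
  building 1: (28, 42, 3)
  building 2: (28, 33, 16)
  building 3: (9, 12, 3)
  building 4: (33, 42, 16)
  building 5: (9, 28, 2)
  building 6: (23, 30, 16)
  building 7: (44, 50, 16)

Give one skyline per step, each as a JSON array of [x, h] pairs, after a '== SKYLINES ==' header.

== SKYLINES ==
[[28,3],[42,0]]
[[28,16],[33,3],[42,0]]
[[9,3],[12,0],[28,16],[33,3],[42,0]]
[[9,3],[12,0],[28,16],[42,0]]
[[9,3],[12,2],[28,16],[42,0]]
[[9,3],[12,2],[23,16],[42,0]]
[[9,3],[12,2],[23,16],[42,0],[44,16],[50,0]]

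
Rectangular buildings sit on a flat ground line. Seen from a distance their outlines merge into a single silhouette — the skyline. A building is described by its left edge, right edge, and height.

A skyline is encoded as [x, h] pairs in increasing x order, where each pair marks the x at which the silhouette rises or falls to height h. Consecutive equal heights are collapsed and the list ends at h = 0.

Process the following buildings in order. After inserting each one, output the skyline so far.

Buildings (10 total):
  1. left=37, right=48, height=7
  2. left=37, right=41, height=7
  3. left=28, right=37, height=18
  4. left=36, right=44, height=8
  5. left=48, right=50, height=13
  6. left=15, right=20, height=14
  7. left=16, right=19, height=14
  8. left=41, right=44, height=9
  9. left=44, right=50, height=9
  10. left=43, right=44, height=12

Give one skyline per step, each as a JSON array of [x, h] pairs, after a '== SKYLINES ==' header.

== SKYLINES ==
[[37,7],[48,0]]
[[37,7],[48,0]]
[[28,18],[37,7],[48,0]]
[[28,18],[37,8],[44,7],[48,0]]
[[28,18],[37,8],[44,7],[48,13],[50,0]]
[[15,14],[20,0],[28,18],[37,8],[44,7],[48,13],[50,0]]
[[15,14],[20,0],[28,18],[37,8],[44,7],[48,13],[50,0]]
[[15,14],[20,0],[28,18],[37,8],[41,9],[44,7],[48,13],[50,0]]
[[15,14],[20,0],[28,18],[37,8],[41,9],[48,13],[50,0]]
[[15,14],[20,0],[28,18],[37,8],[41,9],[43,12],[44,9],[48,13],[50,0]]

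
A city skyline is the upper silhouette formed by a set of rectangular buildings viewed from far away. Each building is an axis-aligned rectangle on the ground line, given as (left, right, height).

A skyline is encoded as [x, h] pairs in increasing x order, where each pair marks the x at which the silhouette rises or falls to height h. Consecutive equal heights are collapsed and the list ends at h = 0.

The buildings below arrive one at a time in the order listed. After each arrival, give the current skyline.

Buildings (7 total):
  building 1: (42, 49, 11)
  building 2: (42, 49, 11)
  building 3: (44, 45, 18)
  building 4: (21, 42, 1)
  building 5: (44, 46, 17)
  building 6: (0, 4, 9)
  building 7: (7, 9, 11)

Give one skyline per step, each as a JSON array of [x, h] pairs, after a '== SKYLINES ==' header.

== SKYLINES ==
[[42,11],[49,0]]
[[42,11],[49,0]]
[[42,11],[44,18],[45,11],[49,0]]
[[21,1],[42,11],[44,18],[45,11],[49,0]]
[[21,1],[42,11],[44,18],[45,17],[46,11],[49,0]]
[[0,9],[4,0],[21,1],[42,11],[44,18],[45,17],[46,11],[49,0]]
[[0,9],[4,0],[7,11],[9,0],[21,1],[42,11],[44,18],[45,17],[46,11],[49,0]]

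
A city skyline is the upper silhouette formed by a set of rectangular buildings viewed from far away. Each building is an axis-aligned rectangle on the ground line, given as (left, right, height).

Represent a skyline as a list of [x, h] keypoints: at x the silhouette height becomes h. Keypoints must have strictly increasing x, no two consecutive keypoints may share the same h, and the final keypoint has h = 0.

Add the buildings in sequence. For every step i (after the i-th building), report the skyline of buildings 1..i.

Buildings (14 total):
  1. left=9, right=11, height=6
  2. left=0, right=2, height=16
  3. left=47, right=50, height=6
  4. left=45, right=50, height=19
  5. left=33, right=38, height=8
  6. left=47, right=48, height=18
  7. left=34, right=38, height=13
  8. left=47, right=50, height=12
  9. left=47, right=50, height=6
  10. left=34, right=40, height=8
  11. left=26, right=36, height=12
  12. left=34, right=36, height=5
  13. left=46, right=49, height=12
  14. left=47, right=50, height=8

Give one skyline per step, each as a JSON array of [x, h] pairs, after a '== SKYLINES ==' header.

== SKYLINES ==
[[9,6],[11,0]]
[[0,16],[2,0],[9,6],[11,0]]
[[0,16],[2,0],[9,6],[11,0],[47,6],[50,0]]
[[0,16],[2,0],[9,6],[11,0],[45,19],[50,0]]
[[0,16],[2,0],[9,6],[11,0],[33,8],[38,0],[45,19],[50,0]]
[[0,16],[2,0],[9,6],[11,0],[33,8],[38,0],[45,19],[50,0]]
[[0,16],[2,0],[9,6],[11,0],[33,8],[34,13],[38,0],[45,19],[50,0]]
[[0,16],[2,0],[9,6],[11,0],[33,8],[34,13],[38,0],[45,19],[50,0]]
[[0,16],[2,0],[9,6],[11,0],[33,8],[34,13],[38,0],[45,19],[50,0]]
[[0,16],[2,0],[9,6],[11,0],[33,8],[34,13],[38,8],[40,0],[45,19],[50,0]]
[[0,16],[2,0],[9,6],[11,0],[26,12],[34,13],[38,8],[40,0],[45,19],[50,0]]
[[0,16],[2,0],[9,6],[11,0],[26,12],[34,13],[38,8],[40,0],[45,19],[50,0]]
[[0,16],[2,0],[9,6],[11,0],[26,12],[34,13],[38,8],[40,0],[45,19],[50,0]]
[[0,16],[2,0],[9,6],[11,0],[26,12],[34,13],[38,8],[40,0],[45,19],[50,0]]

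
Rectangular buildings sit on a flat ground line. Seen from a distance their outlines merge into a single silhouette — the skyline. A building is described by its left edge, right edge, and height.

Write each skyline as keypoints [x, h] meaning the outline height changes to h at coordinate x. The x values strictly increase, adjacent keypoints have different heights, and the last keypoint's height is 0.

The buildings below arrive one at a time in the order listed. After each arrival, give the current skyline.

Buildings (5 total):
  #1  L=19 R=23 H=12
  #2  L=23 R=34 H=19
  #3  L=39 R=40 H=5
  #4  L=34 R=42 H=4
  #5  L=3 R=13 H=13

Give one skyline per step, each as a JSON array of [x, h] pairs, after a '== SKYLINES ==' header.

== SKYLINES ==
[[19,12],[23,0]]
[[19,12],[23,19],[34,0]]
[[19,12],[23,19],[34,0],[39,5],[40,0]]
[[19,12],[23,19],[34,4],[39,5],[40,4],[42,0]]
[[3,13],[13,0],[19,12],[23,19],[34,4],[39,5],[40,4],[42,0]]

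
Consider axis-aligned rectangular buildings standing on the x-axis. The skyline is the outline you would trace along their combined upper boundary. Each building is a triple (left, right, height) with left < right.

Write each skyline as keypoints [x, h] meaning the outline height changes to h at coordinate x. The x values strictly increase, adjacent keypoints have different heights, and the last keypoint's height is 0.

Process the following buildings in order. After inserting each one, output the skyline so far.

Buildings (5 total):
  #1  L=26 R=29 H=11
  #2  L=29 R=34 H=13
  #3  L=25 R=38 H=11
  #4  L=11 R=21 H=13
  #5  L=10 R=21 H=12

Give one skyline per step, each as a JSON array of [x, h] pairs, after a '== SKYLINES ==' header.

== SKYLINES ==
[[26,11],[29,0]]
[[26,11],[29,13],[34,0]]
[[25,11],[29,13],[34,11],[38,0]]
[[11,13],[21,0],[25,11],[29,13],[34,11],[38,0]]
[[10,12],[11,13],[21,0],[25,11],[29,13],[34,11],[38,0]]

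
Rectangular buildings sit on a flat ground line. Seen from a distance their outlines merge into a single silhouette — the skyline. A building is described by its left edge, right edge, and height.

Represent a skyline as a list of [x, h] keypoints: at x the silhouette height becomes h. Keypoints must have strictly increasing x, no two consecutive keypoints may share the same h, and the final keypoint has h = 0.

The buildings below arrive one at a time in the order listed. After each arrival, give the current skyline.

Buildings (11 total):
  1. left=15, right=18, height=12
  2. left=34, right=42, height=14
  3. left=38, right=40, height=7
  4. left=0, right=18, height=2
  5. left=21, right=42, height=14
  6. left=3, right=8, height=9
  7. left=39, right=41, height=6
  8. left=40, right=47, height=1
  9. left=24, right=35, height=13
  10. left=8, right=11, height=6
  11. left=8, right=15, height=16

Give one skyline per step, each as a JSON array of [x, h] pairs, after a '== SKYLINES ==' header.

== SKYLINES ==
[[15,12],[18,0]]
[[15,12],[18,0],[34,14],[42,0]]
[[15,12],[18,0],[34,14],[42,0]]
[[0,2],[15,12],[18,0],[34,14],[42,0]]
[[0,2],[15,12],[18,0],[21,14],[42,0]]
[[0,2],[3,9],[8,2],[15,12],[18,0],[21,14],[42,0]]
[[0,2],[3,9],[8,2],[15,12],[18,0],[21,14],[42,0]]
[[0,2],[3,9],[8,2],[15,12],[18,0],[21,14],[42,1],[47,0]]
[[0,2],[3,9],[8,2],[15,12],[18,0],[21,14],[42,1],[47,0]]
[[0,2],[3,9],[8,6],[11,2],[15,12],[18,0],[21,14],[42,1],[47,0]]
[[0,2],[3,9],[8,16],[15,12],[18,0],[21,14],[42,1],[47,0]]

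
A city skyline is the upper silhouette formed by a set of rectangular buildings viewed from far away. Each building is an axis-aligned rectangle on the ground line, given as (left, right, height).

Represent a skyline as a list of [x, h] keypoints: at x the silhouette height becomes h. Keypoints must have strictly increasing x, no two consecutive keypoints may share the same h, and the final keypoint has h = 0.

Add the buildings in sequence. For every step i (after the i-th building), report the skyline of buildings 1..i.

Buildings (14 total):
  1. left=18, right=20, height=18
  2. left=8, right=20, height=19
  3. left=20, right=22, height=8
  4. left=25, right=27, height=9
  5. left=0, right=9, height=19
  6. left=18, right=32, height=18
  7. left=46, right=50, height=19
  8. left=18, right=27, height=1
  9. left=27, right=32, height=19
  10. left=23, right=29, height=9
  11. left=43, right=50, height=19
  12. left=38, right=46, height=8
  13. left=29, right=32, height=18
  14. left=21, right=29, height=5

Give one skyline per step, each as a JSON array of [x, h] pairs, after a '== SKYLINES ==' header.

== SKYLINES ==
[[18,18],[20,0]]
[[8,19],[20,0]]
[[8,19],[20,8],[22,0]]
[[8,19],[20,8],[22,0],[25,9],[27,0]]
[[0,19],[20,8],[22,0],[25,9],[27,0]]
[[0,19],[20,18],[32,0]]
[[0,19],[20,18],[32,0],[46,19],[50,0]]
[[0,19],[20,18],[32,0],[46,19],[50,0]]
[[0,19],[20,18],[27,19],[32,0],[46,19],[50,0]]
[[0,19],[20,18],[27,19],[32,0],[46,19],[50,0]]
[[0,19],[20,18],[27,19],[32,0],[43,19],[50,0]]
[[0,19],[20,18],[27,19],[32,0],[38,8],[43,19],[50,0]]
[[0,19],[20,18],[27,19],[32,0],[38,8],[43,19],[50,0]]
[[0,19],[20,18],[27,19],[32,0],[38,8],[43,19],[50,0]]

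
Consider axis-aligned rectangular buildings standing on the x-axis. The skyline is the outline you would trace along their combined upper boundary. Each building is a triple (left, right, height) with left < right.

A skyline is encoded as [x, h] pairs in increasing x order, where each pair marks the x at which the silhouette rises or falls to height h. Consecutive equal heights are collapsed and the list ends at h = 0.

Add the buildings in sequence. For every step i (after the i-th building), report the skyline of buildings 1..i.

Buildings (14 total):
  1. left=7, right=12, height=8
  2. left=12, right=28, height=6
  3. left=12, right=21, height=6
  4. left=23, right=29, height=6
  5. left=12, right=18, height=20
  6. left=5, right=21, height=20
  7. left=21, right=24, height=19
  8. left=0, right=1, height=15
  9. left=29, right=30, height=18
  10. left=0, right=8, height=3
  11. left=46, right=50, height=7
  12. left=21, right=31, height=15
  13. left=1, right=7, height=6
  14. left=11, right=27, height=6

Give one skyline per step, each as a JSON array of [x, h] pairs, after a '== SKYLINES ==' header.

== SKYLINES ==
[[7,8],[12,0]]
[[7,8],[12,6],[28,0]]
[[7,8],[12,6],[28,0]]
[[7,8],[12,6],[29,0]]
[[7,8],[12,20],[18,6],[29,0]]
[[5,20],[21,6],[29,0]]
[[5,20],[21,19],[24,6],[29,0]]
[[0,15],[1,0],[5,20],[21,19],[24,6],[29,0]]
[[0,15],[1,0],[5,20],[21,19],[24,6],[29,18],[30,0]]
[[0,15],[1,3],[5,20],[21,19],[24,6],[29,18],[30,0]]
[[0,15],[1,3],[5,20],[21,19],[24,6],[29,18],[30,0],[46,7],[50,0]]
[[0,15],[1,3],[5,20],[21,19],[24,15],[29,18],[30,15],[31,0],[46,7],[50,0]]
[[0,15],[1,6],[5,20],[21,19],[24,15],[29,18],[30,15],[31,0],[46,7],[50,0]]
[[0,15],[1,6],[5,20],[21,19],[24,15],[29,18],[30,15],[31,0],[46,7],[50,0]]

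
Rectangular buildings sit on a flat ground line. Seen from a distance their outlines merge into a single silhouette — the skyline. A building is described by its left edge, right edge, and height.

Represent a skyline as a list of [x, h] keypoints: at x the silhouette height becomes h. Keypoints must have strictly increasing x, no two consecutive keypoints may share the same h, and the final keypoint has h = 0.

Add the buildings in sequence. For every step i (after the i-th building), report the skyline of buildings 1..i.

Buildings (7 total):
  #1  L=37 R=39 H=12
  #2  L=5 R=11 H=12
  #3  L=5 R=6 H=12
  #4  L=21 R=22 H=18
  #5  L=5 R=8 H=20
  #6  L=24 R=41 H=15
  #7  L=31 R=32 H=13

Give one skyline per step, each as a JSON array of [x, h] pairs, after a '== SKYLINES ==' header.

== SKYLINES ==
[[37,12],[39,0]]
[[5,12],[11,0],[37,12],[39,0]]
[[5,12],[11,0],[37,12],[39,0]]
[[5,12],[11,0],[21,18],[22,0],[37,12],[39,0]]
[[5,20],[8,12],[11,0],[21,18],[22,0],[37,12],[39,0]]
[[5,20],[8,12],[11,0],[21,18],[22,0],[24,15],[41,0]]
[[5,20],[8,12],[11,0],[21,18],[22,0],[24,15],[41,0]]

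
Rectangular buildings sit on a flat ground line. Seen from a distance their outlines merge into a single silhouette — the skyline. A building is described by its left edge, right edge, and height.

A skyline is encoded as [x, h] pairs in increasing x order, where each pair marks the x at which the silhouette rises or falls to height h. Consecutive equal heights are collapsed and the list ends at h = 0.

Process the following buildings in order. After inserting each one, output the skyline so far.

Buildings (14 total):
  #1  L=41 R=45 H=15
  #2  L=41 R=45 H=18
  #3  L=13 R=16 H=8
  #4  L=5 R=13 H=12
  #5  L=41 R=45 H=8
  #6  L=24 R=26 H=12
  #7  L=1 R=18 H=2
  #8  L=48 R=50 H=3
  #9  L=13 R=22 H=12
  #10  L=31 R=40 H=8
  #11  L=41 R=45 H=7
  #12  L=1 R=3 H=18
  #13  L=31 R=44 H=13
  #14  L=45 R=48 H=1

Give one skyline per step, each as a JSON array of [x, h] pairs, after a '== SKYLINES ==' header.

== SKYLINES ==
[[41,15],[45,0]]
[[41,18],[45,0]]
[[13,8],[16,0],[41,18],[45,0]]
[[5,12],[13,8],[16,0],[41,18],[45,0]]
[[5,12],[13,8],[16,0],[41,18],[45,0]]
[[5,12],[13,8],[16,0],[24,12],[26,0],[41,18],[45,0]]
[[1,2],[5,12],[13,8],[16,2],[18,0],[24,12],[26,0],[41,18],[45,0]]
[[1,2],[5,12],[13,8],[16,2],[18,0],[24,12],[26,0],[41,18],[45,0],[48,3],[50,0]]
[[1,2],[5,12],[22,0],[24,12],[26,0],[41,18],[45,0],[48,3],[50,0]]
[[1,2],[5,12],[22,0],[24,12],[26,0],[31,8],[40,0],[41,18],[45,0],[48,3],[50,0]]
[[1,2],[5,12],[22,0],[24,12],[26,0],[31,8],[40,0],[41,18],[45,0],[48,3],[50,0]]
[[1,18],[3,2],[5,12],[22,0],[24,12],[26,0],[31,8],[40,0],[41,18],[45,0],[48,3],[50,0]]
[[1,18],[3,2],[5,12],[22,0],[24,12],[26,0],[31,13],[41,18],[45,0],[48,3],[50,0]]
[[1,18],[3,2],[5,12],[22,0],[24,12],[26,0],[31,13],[41,18],[45,1],[48,3],[50,0]]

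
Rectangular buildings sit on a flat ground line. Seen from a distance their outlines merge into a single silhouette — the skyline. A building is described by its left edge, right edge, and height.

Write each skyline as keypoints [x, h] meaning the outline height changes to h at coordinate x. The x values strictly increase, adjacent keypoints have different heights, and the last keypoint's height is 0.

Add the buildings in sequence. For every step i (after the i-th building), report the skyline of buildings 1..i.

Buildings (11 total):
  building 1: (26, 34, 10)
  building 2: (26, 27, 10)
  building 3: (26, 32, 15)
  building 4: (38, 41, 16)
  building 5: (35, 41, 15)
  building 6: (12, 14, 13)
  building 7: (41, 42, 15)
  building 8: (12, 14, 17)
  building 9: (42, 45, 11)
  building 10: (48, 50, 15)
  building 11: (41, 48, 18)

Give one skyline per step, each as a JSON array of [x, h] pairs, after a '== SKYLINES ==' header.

== SKYLINES ==
[[26,10],[34,0]]
[[26,10],[34,0]]
[[26,15],[32,10],[34,0]]
[[26,15],[32,10],[34,0],[38,16],[41,0]]
[[26,15],[32,10],[34,0],[35,15],[38,16],[41,0]]
[[12,13],[14,0],[26,15],[32,10],[34,0],[35,15],[38,16],[41,0]]
[[12,13],[14,0],[26,15],[32,10],[34,0],[35,15],[38,16],[41,15],[42,0]]
[[12,17],[14,0],[26,15],[32,10],[34,0],[35,15],[38,16],[41,15],[42,0]]
[[12,17],[14,0],[26,15],[32,10],[34,0],[35,15],[38,16],[41,15],[42,11],[45,0]]
[[12,17],[14,0],[26,15],[32,10],[34,0],[35,15],[38,16],[41,15],[42,11],[45,0],[48,15],[50,0]]
[[12,17],[14,0],[26,15],[32,10],[34,0],[35,15],[38,16],[41,18],[48,15],[50,0]]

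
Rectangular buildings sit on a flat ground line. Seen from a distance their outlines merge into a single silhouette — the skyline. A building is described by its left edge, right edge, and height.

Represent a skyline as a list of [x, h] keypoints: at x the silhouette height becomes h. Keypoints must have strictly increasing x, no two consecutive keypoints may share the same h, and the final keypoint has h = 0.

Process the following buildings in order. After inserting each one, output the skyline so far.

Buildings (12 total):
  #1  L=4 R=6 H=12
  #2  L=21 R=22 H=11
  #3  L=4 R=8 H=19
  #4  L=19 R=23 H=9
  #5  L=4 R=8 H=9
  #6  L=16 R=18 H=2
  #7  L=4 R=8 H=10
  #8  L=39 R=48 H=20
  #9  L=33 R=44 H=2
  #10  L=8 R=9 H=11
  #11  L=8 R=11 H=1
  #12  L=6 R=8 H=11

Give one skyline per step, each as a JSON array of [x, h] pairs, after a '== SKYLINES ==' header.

== SKYLINES ==
[[4,12],[6,0]]
[[4,12],[6,0],[21,11],[22,0]]
[[4,19],[8,0],[21,11],[22,0]]
[[4,19],[8,0],[19,9],[21,11],[22,9],[23,0]]
[[4,19],[8,0],[19,9],[21,11],[22,9],[23,0]]
[[4,19],[8,0],[16,2],[18,0],[19,9],[21,11],[22,9],[23,0]]
[[4,19],[8,0],[16,2],[18,0],[19,9],[21,11],[22,9],[23,0]]
[[4,19],[8,0],[16,2],[18,0],[19,9],[21,11],[22,9],[23,0],[39,20],[48,0]]
[[4,19],[8,0],[16,2],[18,0],[19,9],[21,11],[22,9],[23,0],[33,2],[39,20],[48,0]]
[[4,19],[8,11],[9,0],[16,2],[18,0],[19,9],[21,11],[22,9],[23,0],[33,2],[39,20],[48,0]]
[[4,19],[8,11],[9,1],[11,0],[16,2],[18,0],[19,9],[21,11],[22,9],[23,0],[33,2],[39,20],[48,0]]
[[4,19],[8,11],[9,1],[11,0],[16,2],[18,0],[19,9],[21,11],[22,9],[23,0],[33,2],[39,20],[48,0]]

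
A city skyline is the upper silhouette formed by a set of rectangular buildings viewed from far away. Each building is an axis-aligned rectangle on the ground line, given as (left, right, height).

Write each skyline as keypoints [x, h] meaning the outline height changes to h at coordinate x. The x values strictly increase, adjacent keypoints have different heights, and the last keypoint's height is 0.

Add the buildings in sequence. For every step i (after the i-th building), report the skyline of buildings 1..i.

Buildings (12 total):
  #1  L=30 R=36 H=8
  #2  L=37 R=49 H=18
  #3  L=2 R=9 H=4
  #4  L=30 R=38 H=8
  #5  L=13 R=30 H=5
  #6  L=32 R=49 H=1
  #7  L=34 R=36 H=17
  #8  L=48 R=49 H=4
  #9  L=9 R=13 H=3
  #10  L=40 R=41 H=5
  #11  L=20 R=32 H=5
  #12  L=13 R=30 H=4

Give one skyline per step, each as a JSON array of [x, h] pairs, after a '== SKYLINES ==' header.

== SKYLINES ==
[[30,8],[36,0]]
[[30,8],[36,0],[37,18],[49,0]]
[[2,4],[9,0],[30,8],[36,0],[37,18],[49,0]]
[[2,4],[9,0],[30,8],[37,18],[49,0]]
[[2,4],[9,0],[13,5],[30,8],[37,18],[49,0]]
[[2,4],[9,0],[13,5],[30,8],[37,18],[49,0]]
[[2,4],[9,0],[13,5],[30,8],[34,17],[36,8],[37,18],[49,0]]
[[2,4],[9,0],[13,5],[30,8],[34,17],[36,8],[37,18],[49,0]]
[[2,4],[9,3],[13,5],[30,8],[34,17],[36,8],[37,18],[49,0]]
[[2,4],[9,3],[13,5],[30,8],[34,17],[36,8],[37,18],[49,0]]
[[2,4],[9,3],[13,5],[30,8],[34,17],[36,8],[37,18],[49,0]]
[[2,4],[9,3],[13,5],[30,8],[34,17],[36,8],[37,18],[49,0]]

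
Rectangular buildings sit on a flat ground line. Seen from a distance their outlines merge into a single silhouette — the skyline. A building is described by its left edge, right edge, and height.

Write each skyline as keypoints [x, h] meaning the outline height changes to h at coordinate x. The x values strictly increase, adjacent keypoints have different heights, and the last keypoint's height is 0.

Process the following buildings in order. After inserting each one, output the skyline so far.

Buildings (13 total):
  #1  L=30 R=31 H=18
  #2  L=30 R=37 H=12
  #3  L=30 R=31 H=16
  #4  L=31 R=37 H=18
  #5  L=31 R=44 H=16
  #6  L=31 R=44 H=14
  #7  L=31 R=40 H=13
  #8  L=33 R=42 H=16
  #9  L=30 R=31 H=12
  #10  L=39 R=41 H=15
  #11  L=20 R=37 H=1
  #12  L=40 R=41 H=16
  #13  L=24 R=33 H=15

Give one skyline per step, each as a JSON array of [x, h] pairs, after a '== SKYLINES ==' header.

== SKYLINES ==
[[30,18],[31,0]]
[[30,18],[31,12],[37,0]]
[[30,18],[31,12],[37,0]]
[[30,18],[37,0]]
[[30,18],[37,16],[44,0]]
[[30,18],[37,16],[44,0]]
[[30,18],[37,16],[44,0]]
[[30,18],[37,16],[44,0]]
[[30,18],[37,16],[44,0]]
[[30,18],[37,16],[44,0]]
[[20,1],[30,18],[37,16],[44,0]]
[[20,1],[30,18],[37,16],[44,0]]
[[20,1],[24,15],[30,18],[37,16],[44,0]]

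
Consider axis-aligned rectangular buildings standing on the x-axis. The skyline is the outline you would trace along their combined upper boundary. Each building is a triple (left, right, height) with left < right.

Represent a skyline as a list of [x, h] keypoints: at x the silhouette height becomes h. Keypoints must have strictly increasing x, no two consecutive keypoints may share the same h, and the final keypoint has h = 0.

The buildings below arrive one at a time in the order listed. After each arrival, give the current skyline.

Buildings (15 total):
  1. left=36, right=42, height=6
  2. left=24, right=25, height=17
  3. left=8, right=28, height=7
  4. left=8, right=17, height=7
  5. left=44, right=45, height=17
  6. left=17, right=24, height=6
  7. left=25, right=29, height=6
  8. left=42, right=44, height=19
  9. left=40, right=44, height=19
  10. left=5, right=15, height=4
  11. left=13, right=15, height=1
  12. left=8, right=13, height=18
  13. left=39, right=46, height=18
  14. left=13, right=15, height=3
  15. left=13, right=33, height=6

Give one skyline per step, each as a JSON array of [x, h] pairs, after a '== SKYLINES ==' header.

== SKYLINES ==
[[36,6],[42,0]]
[[24,17],[25,0],[36,6],[42,0]]
[[8,7],[24,17],[25,7],[28,0],[36,6],[42,0]]
[[8,7],[24,17],[25,7],[28,0],[36,6],[42,0]]
[[8,7],[24,17],[25,7],[28,0],[36,6],[42,0],[44,17],[45,0]]
[[8,7],[24,17],[25,7],[28,0],[36,6],[42,0],[44,17],[45,0]]
[[8,7],[24,17],[25,7],[28,6],[29,0],[36,6],[42,0],[44,17],[45,0]]
[[8,7],[24,17],[25,7],[28,6],[29,0],[36,6],[42,19],[44,17],[45,0]]
[[8,7],[24,17],[25,7],[28,6],[29,0],[36,6],[40,19],[44,17],[45,0]]
[[5,4],[8,7],[24,17],[25,7],[28,6],[29,0],[36,6],[40,19],[44,17],[45,0]]
[[5,4],[8,7],[24,17],[25,7],[28,6],[29,0],[36,6],[40,19],[44,17],[45,0]]
[[5,4],[8,18],[13,7],[24,17],[25,7],[28,6],[29,0],[36,6],[40,19],[44,17],[45,0]]
[[5,4],[8,18],[13,7],[24,17],[25,7],[28,6],[29,0],[36,6],[39,18],[40,19],[44,18],[46,0]]
[[5,4],[8,18],[13,7],[24,17],[25,7],[28,6],[29,0],[36,6],[39,18],[40,19],[44,18],[46,0]]
[[5,4],[8,18],[13,7],[24,17],[25,7],[28,6],[33,0],[36,6],[39,18],[40,19],[44,18],[46,0]]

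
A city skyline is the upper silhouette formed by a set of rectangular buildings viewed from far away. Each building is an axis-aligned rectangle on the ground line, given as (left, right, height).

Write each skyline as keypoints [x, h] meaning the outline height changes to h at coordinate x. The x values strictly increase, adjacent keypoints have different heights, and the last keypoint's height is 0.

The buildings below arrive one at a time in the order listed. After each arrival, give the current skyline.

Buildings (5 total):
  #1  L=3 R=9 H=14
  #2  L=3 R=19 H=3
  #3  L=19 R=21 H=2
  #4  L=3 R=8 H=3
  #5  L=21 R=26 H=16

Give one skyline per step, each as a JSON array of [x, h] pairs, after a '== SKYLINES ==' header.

== SKYLINES ==
[[3,14],[9,0]]
[[3,14],[9,3],[19,0]]
[[3,14],[9,3],[19,2],[21,0]]
[[3,14],[9,3],[19,2],[21,0]]
[[3,14],[9,3],[19,2],[21,16],[26,0]]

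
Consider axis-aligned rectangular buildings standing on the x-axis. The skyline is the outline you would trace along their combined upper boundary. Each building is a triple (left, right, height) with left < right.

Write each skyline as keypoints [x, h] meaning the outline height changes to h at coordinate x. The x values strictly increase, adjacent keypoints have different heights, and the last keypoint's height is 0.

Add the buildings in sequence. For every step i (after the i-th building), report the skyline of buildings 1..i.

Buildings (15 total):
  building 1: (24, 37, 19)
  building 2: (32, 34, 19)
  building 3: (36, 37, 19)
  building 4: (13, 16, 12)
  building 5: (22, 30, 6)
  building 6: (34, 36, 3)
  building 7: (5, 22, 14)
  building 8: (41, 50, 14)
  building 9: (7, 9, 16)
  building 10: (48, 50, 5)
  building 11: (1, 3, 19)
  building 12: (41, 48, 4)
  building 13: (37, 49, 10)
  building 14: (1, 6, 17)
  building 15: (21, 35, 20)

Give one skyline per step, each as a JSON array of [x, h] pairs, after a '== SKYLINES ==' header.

== SKYLINES ==
[[24,19],[37,0]]
[[24,19],[37,0]]
[[24,19],[37,0]]
[[13,12],[16,0],[24,19],[37,0]]
[[13,12],[16,0],[22,6],[24,19],[37,0]]
[[13,12],[16,0],[22,6],[24,19],[37,0]]
[[5,14],[22,6],[24,19],[37,0]]
[[5,14],[22,6],[24,19],[37,0],[41,14],[50,0]]
[[5,14],[7,16],[9,14],[22,6],[24,19],[37,0],[41,14],[50,0]]
[[5,14],[7,16],[9,14],[22,6],[24,19],[37,0],[41,14],[50,0]]
[[1,19],[3,0],[5,14],[7,16],[9,14],[22,6],[24,19],[37,0],[41,14],[50,0]]
[[1,19],[3,0],[5,14],[7,16],[9,14],[22,6],[24,19],[37,0],[41,14],[50,0]]
[[1,19],[3,0],[5,14],[7,16],[9,14],[22,6],[24,19],[37,10],[41,14],[50,0]]
[[1,19],[3,17],[6,14],[7,16],[9,14],[22,6],[24,19],[37,10],[41,14],[50,0]]
[[1,19],[3,17],[6,14],[7,16],[9,14],[21,20],[35,19],[37,10],[41,14],[50,0]]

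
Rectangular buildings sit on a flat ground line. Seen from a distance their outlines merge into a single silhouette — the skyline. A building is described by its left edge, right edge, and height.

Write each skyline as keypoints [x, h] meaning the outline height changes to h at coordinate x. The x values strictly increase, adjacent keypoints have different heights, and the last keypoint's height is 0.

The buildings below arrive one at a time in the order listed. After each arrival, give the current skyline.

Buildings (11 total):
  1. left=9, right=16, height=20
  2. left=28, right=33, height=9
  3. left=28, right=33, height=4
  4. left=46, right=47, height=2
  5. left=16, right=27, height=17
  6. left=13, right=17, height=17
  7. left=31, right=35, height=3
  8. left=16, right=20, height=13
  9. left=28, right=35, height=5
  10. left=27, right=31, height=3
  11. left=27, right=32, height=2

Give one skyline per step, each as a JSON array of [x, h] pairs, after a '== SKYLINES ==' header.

== SKYLINES ==
[[9,20],[16,0]]
[[9,20],[16,0],[28,9],[33,0]]
[[9,20],[16,0],[28,9],[33,0]]
[[9,20],[16,0],[28,9],[33,0],[46,2],[47,0]]
[[9,20],[16,17],[27,0],[28,9],[33,0],[46,2],[47,0]]
[[9,20],[16,17],[27,0],[28,9],[33,0],[46,2],[47,0]]
[[9,20],[16,17],[27,0],[28,9],[33,3],[35,0],[46,2],[47,0]]
[[9,20],[16,17],[27,0],[28,9],[33,3],[35,0],[46,2],[47,0]]
[[9,20],[16,17],[27,0],[28,9],[33,5],[35,0],[46,2],[47,0]]
[[9,20],[16,17],[27,3],[28,9],[33,5],[35,0],[46,2],[47,0]]
[[9,20],[16,17],[27,3],[28,9],[33,5],[35,0],[46,2],[47,0]]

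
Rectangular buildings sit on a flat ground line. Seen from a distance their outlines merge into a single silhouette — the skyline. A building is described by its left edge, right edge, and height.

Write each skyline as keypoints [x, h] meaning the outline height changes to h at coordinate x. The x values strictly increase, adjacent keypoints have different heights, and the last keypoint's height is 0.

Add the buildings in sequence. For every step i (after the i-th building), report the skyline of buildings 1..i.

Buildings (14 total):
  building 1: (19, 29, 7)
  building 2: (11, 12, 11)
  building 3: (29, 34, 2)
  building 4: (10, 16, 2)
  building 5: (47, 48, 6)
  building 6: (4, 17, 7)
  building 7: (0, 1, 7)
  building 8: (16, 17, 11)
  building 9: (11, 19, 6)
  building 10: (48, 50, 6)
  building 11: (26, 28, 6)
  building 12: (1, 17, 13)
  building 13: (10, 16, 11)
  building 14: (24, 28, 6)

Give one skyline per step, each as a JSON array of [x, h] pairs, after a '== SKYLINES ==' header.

== SKYLINES ==
[[19,7],[29,0]]
[[11,11],[12,0],[19,7],[29,0]]
[[11,11],[12,0],[19,7],[29,2],[34,0]]
[[10,2],[11,11],[12,2],[16,0],[19,7],[29,2],[34,0]]
[[10,2],[11,11],[12,2],[16,0],[19,7],[29,2],[34,0],[47,6],[48,0]]
[[4,7],[11,11],[12,7],[17,0],[19,7],[29,2],[34,0],[47,6],[48,0]]
[[0,7],[1,0],[4,7],[11,11],[12,7],[17,0],[19,7],[29,2],[34,0],[47,6],[48,0]]
[[0,7],[1,0],[4,7],[11,11],[12,7],[16,11],[17,0],[19,7],[29,2],[34,0],[47,6],[48,0]]
[[0,7],[1,0],[4,7],[11,11],[12,7],[16,11],[17,6],[19,7],[29,2],[34,0],[47,6],[48,0]]
[[0,7],[1,0],[4,7],[11,11],[12,7],[16,11],[17,6],[19,7],[29,2],[34,0],[47,6],[50,0]]
[[0,7],[1,0],[4,7],[11,11],[12,7],[16,11],[17,6],[19,7],[29,2],[34,0],[47,6],[50,0]]
[[0,7],[1,13],[17,6],[19,7],[29,2],[34,0],[47,6],[50,0]]
[[0,7],[1,13],[17,6],[19,7],[29,2],[34,0],[47,6],[50,0]]
[[0,7],[1,13],[17,6],[19,7],[29,2],[34,0],[47,6],[50,0]]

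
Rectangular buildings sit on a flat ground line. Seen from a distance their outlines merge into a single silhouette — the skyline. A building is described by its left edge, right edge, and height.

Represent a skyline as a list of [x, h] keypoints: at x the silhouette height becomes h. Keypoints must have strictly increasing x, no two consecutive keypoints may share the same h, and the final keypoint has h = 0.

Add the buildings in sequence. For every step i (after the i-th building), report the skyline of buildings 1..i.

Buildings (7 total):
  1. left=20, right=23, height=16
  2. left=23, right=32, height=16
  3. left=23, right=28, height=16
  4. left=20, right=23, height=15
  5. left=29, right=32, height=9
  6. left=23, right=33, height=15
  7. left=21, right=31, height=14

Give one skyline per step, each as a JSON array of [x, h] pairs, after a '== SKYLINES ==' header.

== SKYLINES ==
[[20,16],[23,0]]
[[20,16],[32,0]]
[[20,16],[32,0]]
[[20,16],[32,0]]
[[20,16],[32,0]]
[[20,16],[32,15],[33,0]]
[[20,16],[32,15],[33,0]]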